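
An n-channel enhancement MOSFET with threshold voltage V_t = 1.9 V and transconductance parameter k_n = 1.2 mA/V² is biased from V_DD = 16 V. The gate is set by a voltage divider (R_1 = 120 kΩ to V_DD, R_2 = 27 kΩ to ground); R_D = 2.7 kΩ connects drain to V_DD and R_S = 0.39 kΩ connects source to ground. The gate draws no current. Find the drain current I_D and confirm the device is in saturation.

I_D ≈ 0.45 mA

V_G = V_DD·R_2/(R_1+R_2) = 16×27/147 = 2.94 V.
Assume saturation: I_D = (k_n/2)(V_GS − V_t)² with V_GS = V_G − I_D·R_S = 2.94 − 0.39·I_D.
Substituting gives 0.0913·I_D² − 1.49·I_D + 0.647 = 0, with roots I_D = 0.448 or 15.8 mA.
The root I_D = 15.8 mA gives V_GS = -3.24 V ≤ V_t, so take I_D = 0.448 mA.
Then V_GS = 2.76 V and V_DS = V_DD − I_D(R_D+R_S) = 16 − 0.448×3.09 = 14.6 V.
Saturation requires V_DS ≥ V_GS − V_t = 0.864 V; 14.6 ≥ 0.864 ✓.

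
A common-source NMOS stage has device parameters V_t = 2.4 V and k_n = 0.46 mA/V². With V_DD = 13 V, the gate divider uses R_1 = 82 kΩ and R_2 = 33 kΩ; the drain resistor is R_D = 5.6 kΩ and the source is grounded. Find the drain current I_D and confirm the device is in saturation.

V_G = V_DD·R_2/(R_1+R_2) = 13×33/115 = 3.73 V. With the source grounded, V_GS = V_G = 3.73 V.
Assume saturation: I_D = (k_n/2)(V_GS − V_t)² = (0.46/2)×(3.73 − 2.4)² = 0.23×1.33² = 0.407 mA.
V_DS = V_DD − I_D·R_D = 13 − 0.407×5.6 = 10.7 V.
Saturation requires V_DS ≥ V_GS − V_t = 1.33 V; 10.7 ≥ 1.33 ✓.

I_D ≈ 0.41 mA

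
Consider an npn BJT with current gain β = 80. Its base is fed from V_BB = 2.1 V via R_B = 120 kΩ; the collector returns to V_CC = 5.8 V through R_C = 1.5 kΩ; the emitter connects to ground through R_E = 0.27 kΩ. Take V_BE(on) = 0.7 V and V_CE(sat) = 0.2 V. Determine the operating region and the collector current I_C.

Assume active. Base-emitter loop: I_B = (V_BB − V_BE)/(R_B + (β+1)R_E) = (2.1 − 0.7)/(120 + 81×0.27) = 0.00987 mA.
I_C = β·I_B = 80×0.00987 = 0.789 mA.
V_CE = V_CC − I_C·R_C − I_E·R_E = 5.8 − 0.789×1.5 − 0.799×0.27 = 4.4 V > V_CE(sat), so the active-region assumption holds.

active; I_C ≈ 0.79 mA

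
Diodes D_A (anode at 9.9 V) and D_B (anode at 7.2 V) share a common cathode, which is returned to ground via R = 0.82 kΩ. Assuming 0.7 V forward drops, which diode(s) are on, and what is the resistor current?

Assume both conduct. Then node N would need to be at both 9.9−0.7 = 9.2 V and 7.2−0.7 = 6.5 V, which is impossible.
Assume only D_A conducts: V_N = 9.9 − 0.7 = 9.2 V, so I_R = 9.2/0.82 = 11.2 mA.
Check D_B: its anode-to-cathode voltage is 7.2 − 9.2 = -2 V < 0.7 V, so it is off. The assumption is consistent.

Only D_A conducts; I_R ≈ 11 mA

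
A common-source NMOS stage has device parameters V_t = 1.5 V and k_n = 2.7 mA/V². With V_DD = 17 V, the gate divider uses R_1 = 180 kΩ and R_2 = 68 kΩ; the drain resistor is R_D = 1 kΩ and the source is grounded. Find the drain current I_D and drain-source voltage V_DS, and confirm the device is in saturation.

I_D ≈ 13 mA, V_DS ≈ 3.5 V

V_G = V_DD·R_2/(R_1+R_2) = 17×68/248 = 4.66 V. With the source grounded, V_GS = V_G = 4.66 V.
Assume saturation: I_D = (k_n/2)(V_GS − V_t)² = (2.7/2)×(4.66 − 1.5)² = 1.35×3.16² = 13.5 mA.
V_DS = V_DD − I_D·R_D = 17 − 13.5×1 = 3.51 V.
Saturation requires V_DS ≥ V_GS − V_t = 3.16 V; 3.51 ≥ 3.16 ✓.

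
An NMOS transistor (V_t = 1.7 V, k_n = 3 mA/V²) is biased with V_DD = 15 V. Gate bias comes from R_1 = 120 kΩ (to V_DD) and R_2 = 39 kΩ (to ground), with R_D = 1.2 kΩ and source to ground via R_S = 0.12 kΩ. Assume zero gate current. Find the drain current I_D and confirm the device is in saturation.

I_D ≈ 3.6 mA

V_G = V_DD·R_2/(R_1+R_2) = 15×39/159 = 3.68 V.
Assume saturation: I_D = (k_n/2)(V_GS − V_t)² with V_GS = V_G − I_D·R_S = 3.68 − 0.12·I_D.
Substituting gives 0.0216·I_D² − 1.71·I_D + 5.88 = 0, with roots I_D = 3.59 or 75.7 mA.
The root I_D = 75.7 mA gives V_GS = -5.4 V ≤ V_t, so take I_D = 3.59 mA.
Then V_GS = 3.25 V and V_DS = V_DD − I_D(R_D+R_S) = 15 − 3.59×1.32 = 10.3 V.
Saturation requires V_DS ≥ V_GS − V_t = 1.55 V; 10.3 ≥ 1.55 ✓.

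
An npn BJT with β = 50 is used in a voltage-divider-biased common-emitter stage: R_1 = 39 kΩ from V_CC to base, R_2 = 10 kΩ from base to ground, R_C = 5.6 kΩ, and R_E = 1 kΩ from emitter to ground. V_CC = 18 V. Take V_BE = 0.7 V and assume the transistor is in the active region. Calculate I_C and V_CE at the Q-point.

I_C ≈ 2.5 mA, V_CE ≈ 1.3 V

Thevenize the base divider: V_Th = V_CC·R_2/(R_1+R_2) = 18×10/49 = 3.67 V, R_Th = R_1‖R_2 = 7.96 kΩ.
Base-emitter loop: V_Th = I_B·R_Th + V_BE + (β+1)I_B·R_E, so I_B = (3.67 − 0.7) / (7.96 + 51×1) = 0.0504 mA.
I_C = β·I_B = 50×0.0504 = 2.52 mA, and I_E = (β+1)I_B = 2.57 mA.
V_CE = V_CC − I_C·R_C − I_E·R_E = 18 − 2.52×5.6 − 2.57×1 = 1.31 V.
V_CE = 1.31 V > 0.2 V confirms active-region operation.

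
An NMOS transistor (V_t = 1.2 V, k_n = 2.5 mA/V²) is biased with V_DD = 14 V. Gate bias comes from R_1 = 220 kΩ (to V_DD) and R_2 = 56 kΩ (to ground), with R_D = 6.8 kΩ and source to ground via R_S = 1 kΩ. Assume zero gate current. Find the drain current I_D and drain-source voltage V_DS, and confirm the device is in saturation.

I_D ≈ 0.83 mA, V_DS ≈ 7.5 V

V_G = V_DD·R_2/(R_1+R_2) = 14×56/276 = 2.84 V.
Assume saturation: I_D = (k_n/2)(V_GS − V_t)² with V_GS = V_G − I_D·R_S = 2.84 − 1·I_D.
Substituting gives 1.25·I_D² − 5.1·I_D + 3.36 = 0, with roots I_D = 0.827 or 3.25 mA.
The root I_D = 3.25 mA gives V_GS = -0.413 V ≤ V_t, so take I_D = 0.827 mA.
Then V_GS = 2.01 V and V_DS = V_DD − I_D(R_D+R_S) = 14 − 0.827×7.8 = 7.55 V.
Saturation requires V_DS ≥ V_GS − V_t = 0.813 V; 7.55 ≥ 0.813 ✓.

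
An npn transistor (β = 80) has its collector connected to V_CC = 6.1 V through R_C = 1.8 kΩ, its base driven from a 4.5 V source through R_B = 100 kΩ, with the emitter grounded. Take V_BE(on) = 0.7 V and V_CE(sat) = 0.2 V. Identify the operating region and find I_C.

active; I_C ≈ 3 mA

Assume active. Base-emitter loop: I_B = (V_BB − V_BE)/R_B = (4.5 − 0.7)/100 = 0.038 mA.
I_C = β·I_B = 80×0.038 = 3.04 mA.
V_CE = V_CC − I_C·R_C = 6.1 − 3.04×1.8 = 0.628 V > V_CE(sat), so the active-region assumption holds.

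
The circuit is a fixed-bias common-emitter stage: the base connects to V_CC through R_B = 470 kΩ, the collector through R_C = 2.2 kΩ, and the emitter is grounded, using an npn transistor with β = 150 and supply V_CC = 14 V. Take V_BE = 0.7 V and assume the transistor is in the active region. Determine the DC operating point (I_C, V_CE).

Base loop: V_CC = I_B·R_B + V_BE, so I_B = (14 − 0.7)/470 kΩ = 0.0283 mA.
In the active region I_C = β·I_B = 150 × 0.0283 = 4.24 mA.
Collector loop: V_CE = V_CC − I_C·R_C = 14 − 4.24×2.2 = 4.66 V.
Since V_CE = 4.66 V > V_CE(sat) ≈ 0.2 V, the transistor is in the active region as assumed.

I_C ≈ 4.2 mA, V_CE ≈ 4.7 V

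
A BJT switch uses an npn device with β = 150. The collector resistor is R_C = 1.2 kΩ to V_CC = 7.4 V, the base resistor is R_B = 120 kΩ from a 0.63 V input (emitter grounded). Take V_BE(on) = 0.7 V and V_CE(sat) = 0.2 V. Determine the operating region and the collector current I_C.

V_BB = 0.63 V ≤ V_BE(on) = 0.7 V, so the base-emitter junction is not forward biased.
The transistor is in cutoff: I_B = I_C = 0.

cutoff; I_C ≈ 0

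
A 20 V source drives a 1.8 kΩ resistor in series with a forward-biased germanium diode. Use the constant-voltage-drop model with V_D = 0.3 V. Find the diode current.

I ≈ 11 mA

KVL around the loop: 20 = V_D + I·R = 0.3 + I × 1.8 kΩ.
So I = (20 − 0.3) / 1.8 kΩ = 19.7 / 1.8 = 10.9 mA.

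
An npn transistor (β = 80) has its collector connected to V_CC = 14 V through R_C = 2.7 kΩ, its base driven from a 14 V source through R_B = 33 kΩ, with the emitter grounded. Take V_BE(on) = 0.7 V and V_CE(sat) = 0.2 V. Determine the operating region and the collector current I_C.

saturation; I_C ≈ 5.1 mA

Assume active: I_B = (14 − 0.7)/33 = 0.403 mA, giving I_C = β·I_B = 32.2 mA.
But then V_CE = 14 − 32.2×2.7 = -73.1 V < V_CE(sat) = 0.2 V — impossible in the active region.
So the transistor is saturated. With V_CE = 0.2 V, I_C = (V_CC − 0.2)/R_C = 13.8/2.7 = 5.11 mA.
Check: β·I_B = 32.2 mA > I_C = 5.11 mA, confirming saturation.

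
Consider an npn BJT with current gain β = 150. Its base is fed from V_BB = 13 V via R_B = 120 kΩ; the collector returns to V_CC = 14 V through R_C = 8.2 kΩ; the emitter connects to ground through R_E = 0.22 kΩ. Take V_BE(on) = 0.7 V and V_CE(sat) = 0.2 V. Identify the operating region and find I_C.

Assume active: I_B = (13 − 0.7)/(120 + 151×0.22) = 0.0803 mA, I_C = β·I_B = 12 mA.
Then V_CE = 14 − 12×8.2 − 12.1×0.22 = -87.4 V < 0.2 V — the active assumption fails.
Re-solve with V_CE = 0.2 V. KCL at the emitter: V_E/R_E = (V_BB−0.7−V_E)/R_B + (V_CC−0.2−V_E)/R_C, giving V_E = 0.382 V.
I_C = (V_CC − 0.2 − V_E)/R_C = (13.8 − 0.382)/8.2 = 1.64 mA.
Check: I_B = (12.3 − 0.382)/120 = 0.0993 mA, and β·I_B = 14.9 mA > I_C, confirming saturation.

saturation; I_C ≈ 1.6 mA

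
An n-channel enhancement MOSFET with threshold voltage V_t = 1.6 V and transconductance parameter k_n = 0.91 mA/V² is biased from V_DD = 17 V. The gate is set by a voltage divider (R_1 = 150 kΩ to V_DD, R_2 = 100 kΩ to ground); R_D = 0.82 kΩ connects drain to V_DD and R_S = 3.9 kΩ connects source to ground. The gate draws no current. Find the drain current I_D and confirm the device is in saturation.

I_D ≈ 0.96 mA

V_G = V_DD·R_2/(R_1+R_2) = 17×100/250 = 6.8 V.
Assume saturation: I_D = (k_n/2)(V_GS − V_t)² with V_GS = V_G − I_D·R_S = 6.8 − 3.9·I_D.
Substituting gives 6.92·I_D² − 19.5·I_D + 12.3 = 0, with roots I_D = 0.961 or 1.85 mA.
The root I_D = 1.85 mA gives V_GS = -0.417 V ≤ V_t, so take I_D = 0.961 mA.
Then V_GS = 3.05 V and V_DS = V_DD − I_D(R_D+R_S) = 17 − 0.961×4.72 = 12.5 V.
Saturation requires V_DS ≥ V_GS − V_t = 1.45 V; 12.5 ≥ 1.45 ✓.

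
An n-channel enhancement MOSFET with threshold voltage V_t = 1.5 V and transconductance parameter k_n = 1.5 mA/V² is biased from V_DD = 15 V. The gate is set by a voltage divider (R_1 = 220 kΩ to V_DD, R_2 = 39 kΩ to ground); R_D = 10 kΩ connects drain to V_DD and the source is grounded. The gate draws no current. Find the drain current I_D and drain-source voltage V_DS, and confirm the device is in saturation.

V_G = V_DD·R_2/(R_1+R_2) = 15×39/259 = 2.26 V. With the source grounded, V_GS = V_G = 2.26 V.
Assume saturation: I_D = (k_n/2)(V_GS − V_t)² = (1.5/2)×(2.26 − 1.5)² = 0.75×0.759² = 0.432 mA.
V_DS = V_DD − I_D·R_D = 15 − 0.432×10 = 10.7 V.
Saturation requires V_DS ≥ V_GS − V_t = 0.759 V; 10.7 ≥ 0.759 ✓.

I_D ≈ 0.43 mA, V_DS ≈ 11 V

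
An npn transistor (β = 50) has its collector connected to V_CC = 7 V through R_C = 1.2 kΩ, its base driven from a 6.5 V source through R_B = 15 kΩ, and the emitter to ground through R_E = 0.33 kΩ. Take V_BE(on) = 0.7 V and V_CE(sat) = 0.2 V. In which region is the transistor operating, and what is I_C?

Assume active: I_B = (6.5 − 0.7)/(15 + 51×0.33) = 0.182 mA, I_C = β·I_B = 9.11 mA.
Then V_CE = 7 − 9.11×1.2 − 9.29×0.33 = -7 V < 0.2 V — the active assumption fails.
Re-solve with V_CE = 0.2 V. KCL at the emitter: V_E/R_E = (V_BB−0.7−V_E)/R_B + (V_CC−0.2−V_E)/R_C, giving V_E = 1.54 V.
I_C = (V_CC − 0.2 − V_E)/R_C = (6.8 − 1.54)/1.2 = 4.38 mA.
Check: I_B = (5.8 − 1.54)/15 = 0.284 mA, and β·I_B = 14.2 mA > I_C, confirming saturation.

saturation; I_C ≈ 4.4 mA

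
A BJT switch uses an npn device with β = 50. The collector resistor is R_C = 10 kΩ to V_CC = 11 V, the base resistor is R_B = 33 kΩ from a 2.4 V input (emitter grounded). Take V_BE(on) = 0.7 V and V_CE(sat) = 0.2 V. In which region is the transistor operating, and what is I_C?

saturation; I_C ≈ 1.1 mA

Assume active: I_B = (2.4 − 0.7)/33 = 0.0515 mA, giving I_C = β·I_B = 2.58 mA.
But then V_CE = 11 − 2.58×10 = -14.8 V < V_CE(sat) = 0.2 V — impossible in the active region.
So the transistor is saturated. With V_CE = 0.2 V, I_C = (V_CC − 0.2)/R_C = 10.8/10 = 1.08 mA.
Check: β·I_B = 2.58 mA > I_C = 1.08 mA, confirming saturation.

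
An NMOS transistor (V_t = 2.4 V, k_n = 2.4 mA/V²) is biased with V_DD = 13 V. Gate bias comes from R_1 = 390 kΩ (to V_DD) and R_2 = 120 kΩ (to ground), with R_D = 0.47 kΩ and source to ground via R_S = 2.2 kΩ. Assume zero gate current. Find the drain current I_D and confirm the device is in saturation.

I_D ≈ 0.14 mA

V_G = V_DD·R_2/(R_1+R_2) = 13×120/510 = 3.06 V.
Assume saturation: I_D = (k_n/2)(V_GS − V_t)² with V_GS = V_G − I_D·R_S = 3.06 − 2.2·I_D.
Substituting gives 5.81·I_D² − 4.48·I_D + 0.521 = 0, with roots I_D = 0.143 or 0.628 mA.
The root I_D = 0.628 mA gives V_GS = 1.68 V ≤ V_t, so take I_D = 0.143 mA.
Then V_GS = 2.74 V and V_DS = V_DD − I_D(R_D+R_S) = 13 − 0.143×2.67 = 12.6 V.
Saturation requires V_DS ≥ V_GS − V_t = 0.345 V; 12.6 ≥ 0.345 ✓.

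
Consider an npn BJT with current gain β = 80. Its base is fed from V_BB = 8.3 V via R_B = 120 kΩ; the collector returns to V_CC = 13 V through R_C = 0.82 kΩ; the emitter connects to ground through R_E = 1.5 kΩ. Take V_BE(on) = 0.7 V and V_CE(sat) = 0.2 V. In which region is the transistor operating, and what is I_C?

active; I_C ≈ 2.5 mA

Assume active. Base-emitter loop: I_B = (V_BB − V_BE)/(R_B + (β+1)R_E) = (8.3 − 0.7)/(120 + 81×1.5) = 0.0315 mA.
I_C = β·I_B = 80×0.0315 = 2.52 mA.
V_CE = V_CC − I_C·R_C − I_E·R_E = 13 − 2.52×0.82 − 2.55×1.5 = 7.11 V > V_CE(sat), so the active-region assumption holds.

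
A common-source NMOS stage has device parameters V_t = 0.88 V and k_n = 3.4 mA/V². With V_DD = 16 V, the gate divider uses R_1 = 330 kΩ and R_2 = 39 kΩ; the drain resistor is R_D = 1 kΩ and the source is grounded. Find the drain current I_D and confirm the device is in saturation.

V_G = V_DD·R_2/(R_1+R_2) = 16×39/369 = 1.69 V. With the source grounded, V_GS = V_G = 1.69 V.
Assume saturation: I_D = (k_n/2)(V_GS − V_t)² = (3.4/2)×(1.69 − 0.88)² = 1.7×0.811² = 1.12 mA.
V_DS = V_DD − I_D·R_D = 16 − 1.12×1 = 14.9 V.
Saturation requires V_DS ≥ V_GS − V_t = 0.811 V; 14.9 ≥ 0.811 ✓.

I_D ≈ 1.1 mA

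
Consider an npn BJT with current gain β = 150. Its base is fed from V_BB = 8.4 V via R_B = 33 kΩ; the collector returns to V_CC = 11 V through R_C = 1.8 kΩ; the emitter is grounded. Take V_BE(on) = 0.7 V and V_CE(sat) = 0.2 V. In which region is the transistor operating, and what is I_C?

saturation; I_C ≈ 6 mA

Assume active: I_B = (8.4 − 0.7)/33 = 0.233 mA, giving I_C = β·I_B = 35 mA.
But then V_CE = 11 − 35×1.8 = -52 V < V_CE(sat) = 0.2 V — impossible in the active region.
So the transistor is saturated. With V_CE = 0.2 V, I_C = (V_CC − 0.2)/R_C = 10.8/1.8 = 6 mA.
Check: β·I_B = 35 mA > I_C = 6 mA, confirming saturation.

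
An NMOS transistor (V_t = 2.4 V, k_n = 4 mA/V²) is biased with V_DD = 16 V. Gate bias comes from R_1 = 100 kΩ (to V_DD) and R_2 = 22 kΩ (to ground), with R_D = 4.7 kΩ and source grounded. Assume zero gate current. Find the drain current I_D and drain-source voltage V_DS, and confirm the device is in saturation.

V_G = V_DD·R_2/(R_1+R_2) = 16×22/122 = 2.89 V. With the source grounded, V_GS = V_G = 2.89 V.
Assume saturation: I_D = (k_n/2)(V_GS − V_t)² = (4/2)×(2.89 − 2.4)² = 2×0.485² = 0.471 mA.
V_DS = V_DD − I_D·R_D = 16 − 0.471×4.7 = 13.8 V.
Saturation requires V_DS ≥ V_GS − V_t = 0.485 V; 13.8 ≥ 0.485 ✓.

I_D ≈ 0.47 mA, V_DS ≈ 14 V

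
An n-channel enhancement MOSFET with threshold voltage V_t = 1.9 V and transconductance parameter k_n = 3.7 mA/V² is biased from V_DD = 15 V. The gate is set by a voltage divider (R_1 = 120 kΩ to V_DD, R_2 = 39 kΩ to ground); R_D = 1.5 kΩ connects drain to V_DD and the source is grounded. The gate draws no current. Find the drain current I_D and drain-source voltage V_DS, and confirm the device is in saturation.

I_D ≈ 5.9 mA, V_DS ≈ 6.2 V

V_G = V_DD·R_2/(R_1+R_2) = 15×39/159 = 3.68 V. With the source grounded, V_GS = V_G = 3.68 V.
Assume saturation: I_D = (k_n/2)(V_GS − V_t)² = (3.7/2)×(3.68 − 1.9)² = 1.85×1.78² = 5.86 mA.
V_DS = V_DD − I_D·R_D = 15 − 5.86×1.5 = 6.22 V.
Saturation requires V_DS ≥ V_GS − V_t = 1.78 V; 6.22 ≥ 1.78 ✓.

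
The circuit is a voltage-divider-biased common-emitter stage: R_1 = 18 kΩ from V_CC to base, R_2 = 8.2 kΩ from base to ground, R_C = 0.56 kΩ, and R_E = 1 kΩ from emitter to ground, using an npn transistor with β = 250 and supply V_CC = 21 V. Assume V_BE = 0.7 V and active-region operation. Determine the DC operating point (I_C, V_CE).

I_C ≈ 5.7 mA, V_CE ≈ 12 V

Thevenize the base divider: V_Th = V_CC·R_2/(R_1+R_2) = 21×8.2/26.2 = 6.57 V, R_Th = R_1‖R_2 = 5.63 kΩ.
Base-emitter loop: V_Th = I_B·R_Th + V_BE + (β+1)I_B·R_E, so I_B = (6.57 − 0.7) / (5.63 + 251×1) = 0.0229 mA.
I_C = β·I_B = 250×0.0229 = 5.72 mA, and I_E = (β+1)I_B = 5.74 mA.
V_CE = V_CC − I_C·R_C − I_E·R_E = 21 − 5.72×0.56 − 5.74×1 = 12.1 V.
V_CE = 12.1 V > 0.2 V confirms active-region operation.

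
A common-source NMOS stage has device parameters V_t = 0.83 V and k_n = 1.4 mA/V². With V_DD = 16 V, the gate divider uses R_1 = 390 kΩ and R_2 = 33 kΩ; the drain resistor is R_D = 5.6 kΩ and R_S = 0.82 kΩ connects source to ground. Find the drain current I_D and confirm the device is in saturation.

V_G = V_DD·R_2/(R_1+R_2) = 16×33/423 = 1.25 V.
Assume saturation: I_D = (k_n/2)(V_GS − V_t)² with V_GS = V_G − I_D·R_S = 1.25 − 0.82·I_D.
Substituting gives 0.471·I_D² − 1.48·I_D + 0.122 = 0, with roots I_D = 0.085 or 3.06 mA.
The root I_D = 3.06 mA gives V_GS = -1.26 V ≤ V_t, so take I_D = 0.085 mA.
Then V_GS = 1.18 V and V_DS = V_DD − I_D(R_D+R_S) = 16 − 0.085×6.42 = 15.5 V.
Saturation requires V_DS ≥ V_GS − V_t = 0.349 V; 15.5 ≥ 0.349 ✓.

I_D ≈ 0.085 mA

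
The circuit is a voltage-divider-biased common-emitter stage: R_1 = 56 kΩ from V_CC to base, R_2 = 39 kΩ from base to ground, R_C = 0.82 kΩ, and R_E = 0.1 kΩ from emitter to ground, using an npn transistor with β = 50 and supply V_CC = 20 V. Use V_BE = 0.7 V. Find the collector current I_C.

I_C ≈ 13 mA

Thevenize the base divider: V_Th = V_CC·R_2/(R_1+R_2) = 20×39/95 = 8.21 V, R_Th = R_1‖R_2 = 23 kΩ.
Base-emitter loop: V_Th = I_B·R_Th + V_BE + (β+1)I_B·R_E, so I_B = (8.21 − 0.7) / (23 + 51×0.1) = 0.267 mA.
I_C = β·I_B = 50×0.267 = 13.4 mA, and I_E = (β+1)I_B = 13.6 mA.
V_CE = V_CC − I_C·R_C − I_E·R_E = 20 − 13.4×0.82 − 13.6×0.1 = 7.67 V.
V_CE = 7.67 V > 0.2 V confirms active-region operation.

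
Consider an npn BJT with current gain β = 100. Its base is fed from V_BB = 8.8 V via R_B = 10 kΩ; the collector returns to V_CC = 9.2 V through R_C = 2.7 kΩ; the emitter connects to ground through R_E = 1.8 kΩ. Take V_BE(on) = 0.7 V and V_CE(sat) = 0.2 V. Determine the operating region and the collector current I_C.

Assume active: I_B = (8.8 − 0.7)/(10 + 101×1.8) = 0.0422 mA, I_C = β·I_B = 4.22 mA.
Then V_CE = 9.2 − 4.22×2.7 − 4.27×1.8 = -9.88 V < 0.2 V — the active assumption fails.
Re-solve with V_CE = 0.2 V. KCL at the emitter: V_E/R_E = (V_BB−0.7−V_E)/R_B + (V_CC−0.2−V_E)/R_C, giving V_E = 4.04 V.
I_C = (V_CC − 0.2 − V_E)/R_C = (9 − 4.04)/2.7 = 1.84 mA.
Check: I_B = (8.1 − 4.04)/10 = 0.406 mA, and β·I_B = 40.6 mA > I_C, confirming saturation.

saturation; I_C ≈ 1.8 mA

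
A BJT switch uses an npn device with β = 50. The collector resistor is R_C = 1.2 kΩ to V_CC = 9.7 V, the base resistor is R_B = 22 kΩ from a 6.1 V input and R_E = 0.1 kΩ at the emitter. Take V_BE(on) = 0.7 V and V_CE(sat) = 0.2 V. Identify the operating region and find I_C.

Assume active: I_B = (6.1 − 0.7)/(22 + 51×0.1) = 0.199 mA, I_C = β·I_B = 9.96 mA.
Then V_CE = 9.7 − 9.96×1.2 − 10.2×0.1 = -3.27 V < 0.2 V — the active assumption fails.
Re-solve with V_CE = 0.2 V. KCL at the emitter: V_E/R_E = (V_BB−0.7−V_E)/R_B + (V_CC−0.2−V_E)/R_C, giving V_E = 0.75 V.
I_C = (V_CC − 0.2 − V_E)/R_C = (9.5 − 0.75)/1.2 = 7.29 mA.
Check: I_B = (5.4 − 0.75)/22 = 0.211 mA, and β·I_B = 10.6 mA > I_C, confirming saturation.

saturation; I_C ≈ 7.3 mA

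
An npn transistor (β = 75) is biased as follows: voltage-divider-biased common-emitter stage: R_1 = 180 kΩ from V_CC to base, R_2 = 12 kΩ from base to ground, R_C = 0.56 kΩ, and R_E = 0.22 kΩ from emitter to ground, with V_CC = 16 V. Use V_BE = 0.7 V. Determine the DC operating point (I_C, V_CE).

Thevenize the base divider: V_Th = V_CC·R_2/(R_1+R_2) = 16×12/192 = 1 V, R_Th = R_1‖R_2 = 11.2 kΩ.
Base-emitter loop: V_Th = I_B·R_Th + V_BE + (β+1)I_B·R_E, so I_B = (1 − 0.7) / (11.2 + 76×0.22) = 0.0107 mA.
I_C = β·I_B = 75×0.0107 = 0.804 mA, and I_E = (β+1)I_B = 0.815 mA.
V_CE = V_CC − I_C·R_C − I_E·R_E = 16 − 0.804×0.56 − 0.815×0.22 = 15.4 V.
V_CE = 15.4 V > 0.2 V confirms active-region operation.

I_C ≈ 0.8 mA, V_CE ≈ 15 V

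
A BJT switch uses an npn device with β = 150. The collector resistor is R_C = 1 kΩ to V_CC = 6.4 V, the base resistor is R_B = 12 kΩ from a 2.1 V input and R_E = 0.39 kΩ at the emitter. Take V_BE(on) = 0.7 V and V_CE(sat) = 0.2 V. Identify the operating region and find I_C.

active; I_C ≈ 3 mA

Assume active. Base-emitter loop: I_B = (V_BB − V_BE)/(R_B + (β+1)R_E) = (2.1 − 0.7)/(12 + 151×0.39) = 0.0197 mA.
I_C = β·I_B = 150×0.0197 = 2.96 mA.
V_CE = V_CC − I_C·R_C − I_E·R_E = 6.4 − 2.96×1 − 2.98×0.39 = 2.27 V > V_CE(sat), so the active-region assumption holds.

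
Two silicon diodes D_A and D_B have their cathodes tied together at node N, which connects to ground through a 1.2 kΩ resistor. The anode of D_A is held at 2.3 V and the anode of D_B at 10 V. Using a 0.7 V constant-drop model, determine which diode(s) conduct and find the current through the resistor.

Assume both conduct. Then node N would need to be at both 2.3−0.7 = 1.6 V and 10−0.7 = 9.3 V, which is impossible.
Assume only D_B conducts: V_N = 10 − 0.7 = 9.3 V, so I_R = 9.3/1.2 = 7.75 mA.
Check D_A: its anode-to-cathode voltage is 2.3 − 9.3 = -7 V < 0.7 V, so it is off. The assumption is consistent.

Only D_B conducts; I_R ≈ 7.8 mA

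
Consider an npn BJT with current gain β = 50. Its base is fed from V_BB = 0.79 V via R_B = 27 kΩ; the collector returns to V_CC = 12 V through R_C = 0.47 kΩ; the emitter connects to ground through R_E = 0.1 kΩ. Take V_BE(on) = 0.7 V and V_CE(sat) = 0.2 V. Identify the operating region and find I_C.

Assume active. Base-emitter loop: I_B = (V_BB − V_BE)/(R_B + (β+1)R_E) = (0.79 − 0.7)/(27 + 51×0.1) = 0.0028 mA.
I_C = β·I_B = 50×0.0028 = 0.14 mA.
V_CE = V_CC − I_C·R_C − I_E·R_E = 12 − 0.14×0.47 − 0.143×0.1 = 11.9 V > V_CE(sat), so the active-region assumption holds.

active; I_C ≈ 0.14 mA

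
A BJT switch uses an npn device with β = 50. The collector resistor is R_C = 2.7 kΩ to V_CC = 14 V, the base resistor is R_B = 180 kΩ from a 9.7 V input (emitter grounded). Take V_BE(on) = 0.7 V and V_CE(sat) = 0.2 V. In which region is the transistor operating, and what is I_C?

Assume active. Base-emitter loop: I_B = (V_BB − V_BE)/R_B = (9.7 − 0.7)/180 = 0.05 mA.
I_C = β·I_B = 50×0.05 = 2.5 mA.
V_CE = V_CC − I_C·R_C = 14 − 2.5×2.7 = 7.25 V > V_CE(sat), so the active-region assumption holds.

active; I_C ≈ 2.5 mA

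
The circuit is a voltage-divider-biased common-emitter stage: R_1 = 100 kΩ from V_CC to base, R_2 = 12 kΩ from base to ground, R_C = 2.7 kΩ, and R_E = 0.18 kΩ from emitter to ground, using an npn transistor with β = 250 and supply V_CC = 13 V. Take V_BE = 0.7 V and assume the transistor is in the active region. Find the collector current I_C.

Thevenize the base divider: V_Th = V_CC·R_2/(R_1+R_2) = 13×12/112 = 1.39 V, R_Th = R_1‖R_2 = 10.7 kΩ.
Base-emitter loop: V_Th = I_B·R_Th + V_BE + (β+1)I_B·R_E, so I_B = (1.39 − 0.7) / (10.7 + 251×0.18) = 0.0124 mA.
I_C = β·I_B = 250×0.0124 = 3.1 mA, and I_E = (β+1)I_B = 3.11 mA.
V_CE = V_CC − I_C·R_C − I_E·R_E = 13 − 3.1×2.7 − 3.11×0.18 = 4.07 V.
V_CE = 4.07 V > 0.2 V confirms active-region operation.

I_C ≈ 3.1 mA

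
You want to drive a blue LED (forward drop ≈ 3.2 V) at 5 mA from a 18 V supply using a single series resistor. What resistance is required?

R ≈ 3 kΩ

The resistor drops V_S − V_D = 18 − 3.2 = 14.8 V at 5 mA.
R = 14.8 V / 5 mA = 2.96 kΩ.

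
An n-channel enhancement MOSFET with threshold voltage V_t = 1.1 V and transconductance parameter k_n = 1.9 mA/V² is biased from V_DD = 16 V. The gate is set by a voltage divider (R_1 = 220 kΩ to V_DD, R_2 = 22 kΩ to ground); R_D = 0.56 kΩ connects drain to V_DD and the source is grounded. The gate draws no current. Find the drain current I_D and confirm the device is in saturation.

I_D ≈ 0.12 mA

V_G = V_DD·R_2/(R_1+R_2) = 16×22/242 = 1.45 V. With the source grounded, V_GS = V_G = 1.45 V.
Assume saturation: I_D = (k_n/2)(V_GS − V_t)² = (1.9/2)×(1.45 − 1.1)² = 0.95×0.355² = 0.119 mA.
V_DS = V_DD − I_D·R_D = 16 − 0.119×0.56 = 15.9 V.
Saturation requires V_DS ≥ V_GS − V_t = 0.355 V; 15.9 ≥ 0.355 ✓.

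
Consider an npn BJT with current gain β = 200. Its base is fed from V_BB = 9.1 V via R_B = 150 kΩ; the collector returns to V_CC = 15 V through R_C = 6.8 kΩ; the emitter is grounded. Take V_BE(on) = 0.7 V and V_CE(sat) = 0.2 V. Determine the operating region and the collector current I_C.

Assume active: I_B = (9.1 − 0.7)/150 = 0.056 mA, giving I_C = β·I_B = 11.2 mA.
But then V_CE = 15 − 11.2×6.8 = -61.2 V < V_CE(sat) = 0.2 V — impossible in the active region.
So the transistor is saturated. With V_CE = 0.2 V, I_C = (V_CC − 0.2)/R_C = 14.8/6.8 = 2.18 mA.
Check: β·I_B = 11.2 mA > I_C = 2.18 mA, confirming saturation.

saturation; I_C ≈ 2.2 mA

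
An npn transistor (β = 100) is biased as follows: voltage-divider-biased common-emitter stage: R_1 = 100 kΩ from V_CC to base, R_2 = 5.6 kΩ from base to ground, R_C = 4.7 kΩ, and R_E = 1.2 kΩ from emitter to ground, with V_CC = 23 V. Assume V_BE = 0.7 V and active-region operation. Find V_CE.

Thevenize the base divider: V_Th = V_CC·R_2/(R_1+R_2) = 23×5.6/106 = 1.22 V, R_Th = R_1‖R_2 = 5.3 kΩ.
Base-emitter loop: V_Th = I_B·R_Th + V_BE + (β+1)I_B·R_E, so I_B = (1.22 − 0.7) / (5.3 + 101×1.2) = 0.00411 mA.
I_C = β·I_B = 100×0.00411 = 0.411 mA, and I_E = (β+1)I_B = 0.415 mA.
V_CE = V_CC − I_C·R_C − I_E·R_E = 23 − 0.411×4.7 − 0.415×1.2 = 20.6 V.
V_CE = 20.6 V > 0.2 V confirms active-region operation.

V_CE ≈ 21 V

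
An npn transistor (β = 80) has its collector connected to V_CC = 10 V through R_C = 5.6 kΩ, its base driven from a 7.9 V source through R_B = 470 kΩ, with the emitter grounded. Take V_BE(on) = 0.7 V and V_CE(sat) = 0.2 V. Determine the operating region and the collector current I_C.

active; I_C ≈ 1.2 mA

Assume active. Base-emitter loop: I_B = (V_BB − V_BE)/R_B = (7.9 − 0.7)/470 = 0.0153 mA.
I_C = β·I_B = 80×0.0153 = 1.23 mA.
V_CE = V_CC − I_C·R_C = 10 − 1.23×5.6 = 3.14 V > V_CE(sat), so the active-region assumption holds.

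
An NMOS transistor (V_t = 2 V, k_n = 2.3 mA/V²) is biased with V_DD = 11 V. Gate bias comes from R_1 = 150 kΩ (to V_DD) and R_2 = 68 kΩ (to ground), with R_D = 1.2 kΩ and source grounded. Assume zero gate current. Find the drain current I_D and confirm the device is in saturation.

I_D ≈ 2.4 mA

V_G = V_DD·R_2/(R_1+R_2) = 11×68/218 = 3.43 V. With the source grounded, V_GS = V_G = 3.43 V.
Assume saturation: I_D = (k_n/2)(V_GS − V_t)² = (2.3/2)×(3.43 − 2)² = 1.15×1.43² = 2.36 mA.
V_DS = V_DD − I_D·R_D = 11 − 2.36×1.2 = 8.17 V.
Saturation requires V_DS ≥ V_GS − V_t = 1.43 V; 8.17 ≥ 1.43 ✓.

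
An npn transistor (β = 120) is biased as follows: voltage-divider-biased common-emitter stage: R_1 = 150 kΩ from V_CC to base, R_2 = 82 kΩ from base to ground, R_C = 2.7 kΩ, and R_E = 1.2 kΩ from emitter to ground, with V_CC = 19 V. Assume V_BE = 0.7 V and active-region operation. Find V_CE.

V_CE ≈ 4.8 V

Thevenize the base divider: V_Th = V_CC·R_2/(R_1+R_2) = 19×82/232 = 6.72 V, R_Th = R_1‖R_2 = 53 kΩ.
Base-emitter loop: V_Th = I_B·R_Th + V_BE + (β+1)I_B·R_E, so I_B = (6.72 − 0.7) / (53 + 121×1.2) = 0.0303 mA.
I_C = β·I_B = 120×0.0303 = 3.64 mA, and I_E = (β+1)I_B = 3.67 mA.
V_CE = V_CC − I_C·R_C − I_E·R_E = 19 − 3.64×2.7 − 3.67×1.2 = 4.76 V.
V_CE = 4.76 V > 0.2 V confirms active-region operation.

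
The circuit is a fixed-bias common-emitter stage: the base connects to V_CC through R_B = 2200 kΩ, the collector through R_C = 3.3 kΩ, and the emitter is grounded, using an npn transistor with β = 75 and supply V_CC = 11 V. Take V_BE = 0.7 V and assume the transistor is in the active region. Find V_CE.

V_CE ≈ 9.8 V

Base loop: V_CC = I_B·R_B + V_BE, so I_B = (11 − 0.7)/2200 kΩ = 0.00468 mA.
In the active region I_C = β·I_B = 75 × 0.00468 = 0.351 mA.
Collector loop: V_CE = V_CC − I_C·R_C = 11 − 0.351×3.3 = 9.84 V.
Since V_CE = 9.84 V > V_CE(sat) ≈ 0.2 V, the transistor is in the active region as assumed.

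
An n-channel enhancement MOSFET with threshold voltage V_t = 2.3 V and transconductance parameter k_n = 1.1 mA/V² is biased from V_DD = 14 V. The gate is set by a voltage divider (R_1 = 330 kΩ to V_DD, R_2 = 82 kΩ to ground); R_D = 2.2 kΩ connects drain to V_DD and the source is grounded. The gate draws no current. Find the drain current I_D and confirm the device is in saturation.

I_D ≈ 0.13 mA

V_G = V_DD·R_2/(R_1+R_2) = 14×82/412 = 2.79 V. With the source grounded, V_GS = V_G = 2.79 V.
Assume saturation: I_D = (k_n/2)(V_GS − V_t)² = (1.1/2)×(2.79 − 2.3)² = 0.55×0.486² = 0.13 mA.
V_DS = V_DD − I_D·R_D = 14 − 0.13×2.2 = 13.7 V.
Saturation requires V_DS ≥ V_GS − V_t = 0.486 V; 13.7 ≥ 0.486 ✓.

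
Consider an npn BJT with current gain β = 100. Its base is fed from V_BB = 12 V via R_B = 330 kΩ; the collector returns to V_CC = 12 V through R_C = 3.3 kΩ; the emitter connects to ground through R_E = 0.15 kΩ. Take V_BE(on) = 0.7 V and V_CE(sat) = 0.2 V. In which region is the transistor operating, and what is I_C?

Assume active. Base-emitter loop: I_B = (V_BB − V_BE)/(R_B + (β+1)R_E) = (12 − 0.7)/(330 + 101×0.15) = 0.0327 mA.
I_C = β·I_B = 100×0.0327 = 3.27 mA.
V_CE = V_CC − I_C·R_C − I_E·R_E = 12 − 3.27×3.3 − 3.31×0.15 = 0.7 V > V_CE(sat), so the active-region assumption holds.

active; I_C ≈ 3.3 mA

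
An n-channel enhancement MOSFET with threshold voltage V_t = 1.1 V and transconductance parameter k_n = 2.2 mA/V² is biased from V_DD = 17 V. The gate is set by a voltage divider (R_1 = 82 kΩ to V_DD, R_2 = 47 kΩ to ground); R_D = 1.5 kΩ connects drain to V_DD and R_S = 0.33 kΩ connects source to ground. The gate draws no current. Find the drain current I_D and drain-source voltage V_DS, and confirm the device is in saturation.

I_D ≈ 7.5 mA, V_DS ≈ 3.2 V

V_G = V_DD·R_2/(R_1+R_2) = 17×47/129 = 6.19 V.
Assume saturation: I_D = (k_n/2)(V_GS − V_t)² with V_GS = V_G − I_D·R_S = 6.19 − 0.33·I_D.
Substituting gives 0.12·I_D² − 4.7·I_D + 28.5 = 0, with roots I_D = 7.52 or 31.7 mA.
The root I_D = 31.7 mA gives V_GS = -4.27 V ≤ V_t, so take I_D = 7.52 mA.
Then V_GS = 3.71 V and V_DS = V_DD − I_D(R_D+R_S) = 17 − 7.52×1.83 = 3.25 V.
Saturation requires V_DS ≥ V_GS − V_t = 2.61 V; 3.25 ≥ 2.61 ✓.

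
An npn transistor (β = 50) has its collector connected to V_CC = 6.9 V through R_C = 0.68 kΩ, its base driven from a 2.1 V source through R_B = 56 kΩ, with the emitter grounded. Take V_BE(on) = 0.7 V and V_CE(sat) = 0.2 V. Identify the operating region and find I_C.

active; I_C ≈ 1.2 mA

Assume active. Base-emitter loop: I_B = (V_BB − V_BE)/R_B = (2.1 − 0.7)/56 = 0.025 mA.
I_C = β·I_B = 50×0.025 = 1.25 mA.
V_CE = V_CC − I_C·R_C = 6.9 − 1.25×0.68 = 6.05 V > V_CE(sat), so the active-region assumption holds.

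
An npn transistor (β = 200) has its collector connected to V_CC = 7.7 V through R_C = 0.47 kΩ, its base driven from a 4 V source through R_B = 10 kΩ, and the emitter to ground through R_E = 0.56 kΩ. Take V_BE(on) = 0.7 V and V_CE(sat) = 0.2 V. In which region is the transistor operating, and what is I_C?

active; I_C ≈ 5.4 mA

Assume active. Base-emitter loop: I_B = (V_BB − V_BE)/(R_B + (β+1)R_E) = (4 − 0.7)/(10 + 201×0.56) = 0.0269 mA.
I_C = β·I_B = 200×0.0269 = 5.39 mA.
V_CE = V_CC − I_C·R_C − I_E·R_E = 7.7 − 5.39×0.47 − 5.41×0.56 = 2.14 V > V_CE(sat), so the active-region assumption holds.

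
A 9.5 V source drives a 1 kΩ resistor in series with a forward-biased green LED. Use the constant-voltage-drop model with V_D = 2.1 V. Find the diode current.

KVL around the loop: 9.5 = V_D + I·R = 2.1 + I × 1 kΩ.
So I = (9.5 − 2.1) / 1 kΩ = 7.4 / 1 = 7.4 mA.

I ≈ 7.4 mA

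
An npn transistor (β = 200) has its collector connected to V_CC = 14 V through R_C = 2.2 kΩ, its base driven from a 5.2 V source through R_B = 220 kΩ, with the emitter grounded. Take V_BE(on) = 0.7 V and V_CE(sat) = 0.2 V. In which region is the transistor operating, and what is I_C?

Assume active. Base-emitter loop: I_B = (V_BB − V_BE)/R_B = (5.2 − 0.7)/220 = 0.0205 mA.
I_C = β·I_B = 200×0.0205 = 4.09 mA.
V_CE = V_CC − I_C·R_C = 14 − 4.09×2.2 = 5 V > V_CE(sat), so the active-region assumption holds.

active; I_C ≈ 4.1 mA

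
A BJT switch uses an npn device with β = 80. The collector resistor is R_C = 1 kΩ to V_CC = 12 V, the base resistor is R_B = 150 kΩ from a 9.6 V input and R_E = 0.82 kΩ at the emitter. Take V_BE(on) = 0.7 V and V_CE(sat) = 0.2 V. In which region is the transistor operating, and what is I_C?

Assume active. Base-emitter loop: I_B = (V_BB − V_BE)/(R_B + (β+1)R_E) = (9.6 − 0.7)/(150 + 81×0.82) = 0.0411 mA.
I_C = β·I_B = 80×0.0411 = 3.29 mA.
V_CE = V_CC − I_C·R_C − I_E·R_E = 12 − 3.29×1 − 3.33×0.82 = 5.98 V > V_CE(sat), so the active-region assumption holds.

active; I_C ≈ 3.3 mA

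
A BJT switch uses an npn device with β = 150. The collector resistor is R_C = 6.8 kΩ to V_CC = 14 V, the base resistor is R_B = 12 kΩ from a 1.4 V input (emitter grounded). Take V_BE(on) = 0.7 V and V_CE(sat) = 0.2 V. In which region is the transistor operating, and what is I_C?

saturation; I_C ≈ 2 mA

Assume active: I_B = (1.4 − 0.7)/12 = 0.0583 mA, giving I_C = β·I_B = 8.75 mA.
But then V_CE = 14 − 8.75×6.8 = -45.5 V < V_CE(sat) = 0.2 V — impossible in the active region.
So the transistor is saturated. With V_CE = 0.2 V, I_C = (V_CC − 0.2)/R_C = 13.8/6.8 = 2.03 mA.
Check: β·I_B = 8.75 mA > I_C = 2.03 mA, confirming saturation.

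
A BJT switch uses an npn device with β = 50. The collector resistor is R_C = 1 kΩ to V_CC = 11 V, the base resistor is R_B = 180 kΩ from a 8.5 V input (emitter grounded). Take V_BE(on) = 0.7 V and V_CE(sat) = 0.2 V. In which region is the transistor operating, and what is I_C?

Assume active. Base-emitter loop: I_B = (V_BB − V_BE)/R_B = (8.5 − 0.7)/180 = 0.0433 mA.
I_C = β·I_B = 50×0.0433 = 2.17 mA.
V_CE = V_CC − I_C·R_C = 11 − 2.17×1 = 8.83 V > V_CE(sat), so the active-region assumption holds.

active; I_C ≈ 2.2 mA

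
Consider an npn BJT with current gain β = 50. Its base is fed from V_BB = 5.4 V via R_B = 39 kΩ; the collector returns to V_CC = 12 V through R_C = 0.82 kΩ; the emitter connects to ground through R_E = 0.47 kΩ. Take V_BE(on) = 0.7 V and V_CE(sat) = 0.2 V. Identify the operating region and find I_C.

active; I_C ≈ 3.7 mA

Assume active. Base-emitter loop: I_B = (V_BB − V_BE)/(R_B + (β+1)R_E) = (5.4 − 0.7)/(39 + 51×0.47) = 0.0746 mA.
I_C = β·I_B = 50×0.0746 = 3.73 mA.
V_CE = V_CC − I_C·R_C − I_E·R_E = 12 − 3.73×0.82 − 3.81×0.47 = 7.15 V > V_CE(sat), so the active-region assumption holds.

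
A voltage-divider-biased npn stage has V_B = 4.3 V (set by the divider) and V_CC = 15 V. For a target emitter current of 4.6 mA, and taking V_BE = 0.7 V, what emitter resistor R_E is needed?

V_E = V_B − V_BE = 4.3 − 0.7 = 3.6 V.
R_E = V_E / I_E = 3.6 / 4.6 = 0.783 kΩ.

R_E ≈ 0.78 kΩ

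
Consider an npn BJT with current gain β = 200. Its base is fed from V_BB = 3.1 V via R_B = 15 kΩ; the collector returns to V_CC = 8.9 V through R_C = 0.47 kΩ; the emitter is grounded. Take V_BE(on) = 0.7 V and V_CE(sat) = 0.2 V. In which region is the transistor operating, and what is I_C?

Assume active: I_B = (3.1 − 0.7)/15 = 0.16 mA, giving I_C = β·I_B = 32 mA.
But then V_CE = 8.9 − 32×0.47 = -6.14 V < V_CE(sat) = 0.2 V — impossible in the active region.
So the transistor is saturated. With V_CE = 0.2 V, I_C = (V_CC − 0.2)/R_C = 8.7/0.47 = 18.5 mA.
Check: β·I_B = 32 mA > I_C = 18.5 mA, confirming saturation.

saturation; I_C ≈ 19 mA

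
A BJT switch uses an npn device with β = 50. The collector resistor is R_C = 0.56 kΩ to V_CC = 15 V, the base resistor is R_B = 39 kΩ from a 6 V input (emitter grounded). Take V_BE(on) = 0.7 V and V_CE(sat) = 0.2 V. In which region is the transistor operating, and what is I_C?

active; I_C ≈ 6.8 mA

Assume active. Base-emitter loop: I_B = (V_BB − V_BE)/R_B = (6 − 0.7)/39 = 0.136 mA.
I_C = β·I_B = 50×0.136 = 6.79 mA.
V_CE = V_CC − I_C·R_C = 15 − 6.79×0.56 = 11.2 V > V_CE(sat), so the active-region assumption holds.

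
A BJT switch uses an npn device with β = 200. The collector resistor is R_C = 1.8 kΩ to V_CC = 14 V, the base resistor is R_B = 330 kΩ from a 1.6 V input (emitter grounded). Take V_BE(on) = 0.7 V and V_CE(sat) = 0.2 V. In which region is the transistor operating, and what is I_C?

Assume active. Base-emitter loop: I_B = (V_BB − V_BE)/R_B = (1.6 − 0.7)/330 = 0.00273 mA.
I_C = β·I_B = 200×0.00273 = 0.545 mA.
V_CE = V_CC − I_C·R_C = 14 − 0.545×1.8 = 13 V > V_CE(sat), so the active-region assumption holds.

active; I_C ≈ 0.55 mA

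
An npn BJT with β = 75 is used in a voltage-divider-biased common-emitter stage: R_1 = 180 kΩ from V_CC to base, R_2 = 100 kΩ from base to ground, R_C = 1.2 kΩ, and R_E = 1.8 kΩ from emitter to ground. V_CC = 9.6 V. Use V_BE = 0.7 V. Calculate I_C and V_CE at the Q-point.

I_C ≈ 1 mA, V_CE ≈ 6.5 V

Thevenize the base divider: V_Th = V_CC·R_2/(R_1+R_2) = 9.6×100/280 = 3.43 V, R_Th = R_1‖R_2 = 64.3 kΩ.
Base-emitter loop: V_Th = I_B·R_Th + V_BE + (β+1)I_B·R_E, so I_B = (3.43 − 0.7) / (64.3 + 76×1.8) = 0.0136 mA.
I_C = β·I_B = 75×0.0136 = 1.02 mA, and I_E = (β+1)I_B = 1.03 mA.
V_CE = V_CC − I_C·R_C − I_E·R_E = 9.6 − 1.02×1.2 − 1.03×1.8 = 6.52 V.
V_CE = 6.52 V > 0.2 V confirms active-region operation.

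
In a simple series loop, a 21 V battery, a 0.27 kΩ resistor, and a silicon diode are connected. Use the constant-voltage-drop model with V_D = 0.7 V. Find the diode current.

I ≈ 75 mA

KVL around the loop: 21 = V_D + I·R = 0.7 + I × 0.27 kΩ.
So I = (21 − 0.7) / 0.27 kΩ = 20.3 / 0.27 = 75.2 mA.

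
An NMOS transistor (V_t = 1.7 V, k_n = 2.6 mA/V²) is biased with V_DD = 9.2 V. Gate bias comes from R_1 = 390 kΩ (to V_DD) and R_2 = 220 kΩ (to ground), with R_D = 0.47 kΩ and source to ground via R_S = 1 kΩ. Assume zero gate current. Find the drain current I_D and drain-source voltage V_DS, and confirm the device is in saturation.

V_G = V_DD·R_2/(R_1+R_2) = 9.2×220/610 = 3.32 V.
Assume saturation: I_D = (k_n/2)(V_GS − V_t)² with V_GS = V_G − I_D·R_S = 3.32 − 1·I_D.
Substituting gives 1.3·I_D² − 5.21·I_D + 3.4 = 0, with roots I_D = 0.823 or 3.18 mA.
The root I_D = 3.18 mA gives V_GS = 0.135 V ≤ V_t, so take I_D = 0.823 mA.
Then V_GS = 2.5 V and V_DS = V_DD − I_D(R_D+R_S) = 9.2 − 0.823×1.47 = 7.99 V.
Saturation requires V_DS ≥ V_GS − V_t = 0.795 V; 7.99 ≥ 0.795 ✓.

I_D ≈ 0.82 mA, V_DS ≈ 8 V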